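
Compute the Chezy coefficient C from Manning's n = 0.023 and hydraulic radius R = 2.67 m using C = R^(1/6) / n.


The Chezy coefficient relates to Manning's n through C = R^(1/6) / n.
R^(1/6) = 2.67^(1/6) = 1.177837.
C = 1.177837 / 0.023 = 51.21 m^(1/2)/s.

51.21


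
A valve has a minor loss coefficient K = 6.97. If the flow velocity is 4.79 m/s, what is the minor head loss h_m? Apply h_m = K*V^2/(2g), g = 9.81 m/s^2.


Minor loss formula: h_m = K * V^2/(2g).
V^2 = 4.79^2 = 22.9441.
V^2/(2g) = 22.9441 / 19.62 = 1.1694 m.
h_m = 6.97 * 1.1694 = 8.1509 m.

8.1509


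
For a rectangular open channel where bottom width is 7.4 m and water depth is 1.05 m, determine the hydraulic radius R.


For a rectangular section:
Flow area A = b * y = 7.4 * 1.05 = 7.77 m^2.
Wetted perimeter P = b + 2y = 7.4 + 2*1.05 = 9.5 m.
Hydraulic radius R = A/P = 7.77 / 9.5 = 0.8179 m.

0.8179


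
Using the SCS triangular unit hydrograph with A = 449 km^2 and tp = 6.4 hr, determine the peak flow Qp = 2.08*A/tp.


SCS formula: Qp = 2.08 * A / tp.
Qp = 2.08 * 449 / 6.4
   = 933.92 / 6.4
   = 145.93 m^3/s per cm.

145.93


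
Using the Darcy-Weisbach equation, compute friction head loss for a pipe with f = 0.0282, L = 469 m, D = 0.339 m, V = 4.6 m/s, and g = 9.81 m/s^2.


Darcy-Weisbach equation: h_f = f * (L/D) * V^2/(2g).
f * L/D = 0.0282 * 469/0.339 = 39.0142.
V^2/(2g) = 4.6^2 / (2*9.81) = 21.16 / 19.62 = 1.0785 m.
h_f = 39.0142 * 1.0785 = 42.076 m.

42.076


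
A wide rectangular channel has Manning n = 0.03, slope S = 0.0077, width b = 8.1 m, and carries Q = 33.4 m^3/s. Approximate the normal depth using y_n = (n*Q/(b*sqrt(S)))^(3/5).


We use the wide-channel approximation y_n = (n*Q/(b*sqrt(S)))^(3/5).
sqrt(S) = sqrt(0.0077) = 0.08775.
Numerator: n*Q = 0.03 * 33.4 = 1.002.
Denominator: b*sqrt(S) = 8.1 * 0.08775 = 0.710775.
arg = 1.4097.
y_n = 1.4097^(3/5) = 1.2288 m.

1.2288


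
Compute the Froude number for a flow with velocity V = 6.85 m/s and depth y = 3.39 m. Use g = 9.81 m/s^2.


The Froude number is defined as Fr = V / sqrt(g*y).
g*y = 9.81 * 3.39 = 33.2559.
sqrt(g*y) = sqrt(33.2559) = 5.7668.
Fr = 6.85 / 5.7668 = 1.1878.

1.1878


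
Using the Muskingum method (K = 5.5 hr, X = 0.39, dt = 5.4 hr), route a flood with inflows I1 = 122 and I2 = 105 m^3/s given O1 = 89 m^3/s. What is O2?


Muskingum coefficients:
denom = 2*K*(1-X) + dt = 2*5.5*(1-0.39) + 5.4 = 12.11.
C0 = (dt - 2*K*X)/denom = (5.4 - 2*5.5*0.39)/12.11 = 0.0917.
C1 = (dt + 2*K*X)/denom = (5.4 + 2*5.5*0.39)/12.11 = 0.8002.
C2 = (2*K*(1-X) - dt)/denom = 0.1082.
O2 = C0*I2 + C1*I1 + C2*O1
   = 0.0917*105 + 0.8002*122 + 0.1082*89
   = 116.87 m^3/s.

116.87


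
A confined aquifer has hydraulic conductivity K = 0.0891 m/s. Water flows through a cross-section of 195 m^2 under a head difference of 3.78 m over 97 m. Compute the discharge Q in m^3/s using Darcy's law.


Darcy's law: Q = K * A * i, where i = dh/L.
Hydraulic gradient i = 3.78 / 97 = 0.038969.
Q = 0.0891 * 195 * 0.038969
  = 0.6771 m^3/s.

0.6771


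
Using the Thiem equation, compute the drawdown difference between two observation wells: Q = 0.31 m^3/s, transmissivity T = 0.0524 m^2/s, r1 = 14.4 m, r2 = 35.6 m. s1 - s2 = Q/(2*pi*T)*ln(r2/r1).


Thiem equation: s1 - s2 = Q/(2*pi*T) * ln(r2/r1).
ln(r2/r1) = ln(35.6/14.4) = 0.9051.
Q/(2*pi*T) = 0.31 / (2*pi*0.0524) = 0.31 / 0.3292 = 0.9416.
s1 - s2 = 0.9416 * 0.9051 = 0.8522 m.

0.8522


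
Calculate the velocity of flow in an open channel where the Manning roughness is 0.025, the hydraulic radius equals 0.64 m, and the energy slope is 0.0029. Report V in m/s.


Manning's equation gives V = (1/n) * R^(2/3) * S^(1/2).
First, compute R^(2/3) = 0.64^(2/3) = 0.7427.
Next, S^(1/2) = 0.0029^(1/2) = 0.053852.
Then 1/n = 1/0.025 = 40.0.
V = 40.0 * 0.7427 * 0.053852 = 1.5997 m/s.

1.5997


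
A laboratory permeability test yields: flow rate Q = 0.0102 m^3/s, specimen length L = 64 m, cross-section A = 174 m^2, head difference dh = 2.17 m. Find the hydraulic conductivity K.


From K = Q*L / (A*dh):
Numerator: Q*L = 0.0102 * 64 = 0.6528.
Denominator: A*dh = 174 * 2.17 = 377.58.
K = 0.6528 / 377.58 = 0.001729 m/s.

0.001729


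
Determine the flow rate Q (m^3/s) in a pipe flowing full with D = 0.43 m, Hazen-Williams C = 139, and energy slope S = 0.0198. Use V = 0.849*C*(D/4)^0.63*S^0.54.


For a full circular pipe, R = D/4 = 0.43/4 = 0.1075 m.
V = 0.849 * 139 * 0.1075^0.63 * 0.0198^0.54
  = 0.849 * 139 * 0.245351 * 0.120282
  = 3.4826 m/s.
Pipe area A = pi*D^2/4 = pi*0.43^2/4 = 0.1452 m^2.
Q = A * V = 0.1452 * 3.4826 = 0.5057 m^3/s.

0.5057


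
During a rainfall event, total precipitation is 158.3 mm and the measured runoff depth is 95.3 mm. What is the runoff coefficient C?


The runoff coefficient C = runoff depth / rainfall depth.
C = 95.3 / 158.3
  = 0.602.

0.602


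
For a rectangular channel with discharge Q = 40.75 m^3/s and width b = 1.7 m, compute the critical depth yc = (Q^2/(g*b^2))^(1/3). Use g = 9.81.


Using yc = (Q^2 / (g * b^2))^(1/3):
Q^2 = 40.75^2 = 1660.56.
g * b^2 = 9.81 * 1.7^2 = 9.81 * 2.89 = 28.35.
Q^2 / (g*b^2) = 1660.56 / 28.35 = 58.5735.
yc = 58.5735^(1/3) = 3.8836 m.

3.8836


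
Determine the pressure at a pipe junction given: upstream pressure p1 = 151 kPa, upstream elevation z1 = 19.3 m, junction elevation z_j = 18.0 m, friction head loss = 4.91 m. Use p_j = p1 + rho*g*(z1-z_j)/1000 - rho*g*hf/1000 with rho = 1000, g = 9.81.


Junction pressure: p_j = p1 + rho*g*(z1 - z_j)/1000 - rho*g*hf/1000.
Elevation term = 1000*9.81*(19.3 - 18.0)/1000 = 12.753 kPa.
Friction term = 1000*9.81*4.91/1000 = 48.167 kPa.
p_j = 151 + 12.753 - 48.167 = 115.59 kPa.

115.59


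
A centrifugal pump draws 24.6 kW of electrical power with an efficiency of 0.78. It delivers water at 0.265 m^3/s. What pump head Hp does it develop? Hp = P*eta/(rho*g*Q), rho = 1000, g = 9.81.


Pump head formula: Hp = P * eta / (rho * g * Q).
Numerator: P * eta = 24.6 * 1000 * 0.78 = 19188.0 W.
Denominator: rho * g * Q = 1000 * 9.81 * 0.265 = 2599.65.
Hp = 19188.0 / 2599.65 = 7.38 m.

7.38


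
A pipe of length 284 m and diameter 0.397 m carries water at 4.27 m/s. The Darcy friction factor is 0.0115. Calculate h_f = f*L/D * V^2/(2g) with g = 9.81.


Darcy-Weisbach equation: h_f = f * (L/D) * V^2/(2g).
f * L/D = 0.0115 * 284/0.397 = 8.2267.
V^2/(2g) = 4.27^2 / (2*9.81) = 18.2329 / 19.62 = 0.9293 m.
h_f = 8.2267 * 0.9293 = 7.645 m.

7.645


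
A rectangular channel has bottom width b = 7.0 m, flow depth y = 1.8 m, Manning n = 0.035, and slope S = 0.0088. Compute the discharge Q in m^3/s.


For a rectangular channel, the cross-sectional area A = b * y = 7.0 * 1.8 = 12.6 m^2.
The wetted perimeter P = b + 2y = 7.0 + 2*1.8 = 10.6 m.
Hydraulic radius R = A/P = 12.6/10.6 = 1.1887 m.
Velocity V = (1/n)*R^(2/3)*S^(1/2) = (1/0.035)*1.1887^(2/3)*0.0088^(1/2) = 3.0076 m/s.
Discharge Q = A * V = 12.6 * 3.0076 = 37.895 m^3/s.

37.895


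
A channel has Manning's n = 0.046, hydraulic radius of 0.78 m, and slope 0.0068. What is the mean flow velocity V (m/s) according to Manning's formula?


Manning's equation gives V = (1/n) * R^(2/3) * S^(1/2).
First, compute R^(2/3) = 0.78^(2/3) = 0.8474.
Next, S^(1/2) = 0.0068^(1/2) = 0.082462.
Then 1/n = 1/0.046 = 21.74.
V = 21.74 * 0.8474 * 0.082462 = 1.519 m/s.

1.519


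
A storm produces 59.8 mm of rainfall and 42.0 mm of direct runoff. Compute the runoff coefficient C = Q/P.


The runoff coefficient C = runoff depth / rainfall depth.
C = 42.0 / 59.8
  = 0.7023.

0.7023


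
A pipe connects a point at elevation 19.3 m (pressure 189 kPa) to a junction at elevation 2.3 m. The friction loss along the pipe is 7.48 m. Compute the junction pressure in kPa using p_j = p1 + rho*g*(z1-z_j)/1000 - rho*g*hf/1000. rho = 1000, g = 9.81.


Junction pressure: p_j = p1 + rho*g*(z1 - z_j)/1000 - rho*g*hf/1000.
Elevation term = 1000*9.81*(19.3 - 2.3)/1000 = 166.77 kPa.
Friction term = 1000*9.81*7.48/1000 = 73.379 kPa.
p_j = 189 + 166.77 - 73.379 = 282.39 kPa.

282.39


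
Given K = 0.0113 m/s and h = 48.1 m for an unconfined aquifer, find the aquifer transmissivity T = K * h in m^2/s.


Transmissivity is defined as T = K * h.
T = 0.0113 * 48.1
  = 0.5435 m^2/s.

0.5435


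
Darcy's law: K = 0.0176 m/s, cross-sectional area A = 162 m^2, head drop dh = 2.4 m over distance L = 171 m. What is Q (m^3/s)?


Darcy's law: Q = K * A * i, where i = dh/L.
Hydraulic gradient i = 2.4 / 171 = 0.014035.
Q = 0.0176 * 162 * 0.014035
  = 0.04 m^3/s.

0.04


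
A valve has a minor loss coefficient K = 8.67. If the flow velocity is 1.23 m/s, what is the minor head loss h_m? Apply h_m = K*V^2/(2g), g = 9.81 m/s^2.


Minor loss formula: h_m = K * V^2/(2g).
V^2 = 1.23^2 = 1.5129.
V^2/(2g) = 1.5129 / 19.62 = 0.0771 m.
h_m = 8.67 * 0.0771 = 0.6685 m.

0.6685


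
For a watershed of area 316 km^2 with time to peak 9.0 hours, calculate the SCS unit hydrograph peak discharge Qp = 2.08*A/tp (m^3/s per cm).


SCS formula: Qp = 2.08 * A / tp.
Qp = 2.08 * 316 / 9.0
   = 657.28 / 9.0
   = 73.03 m^3/s per cm.

73.03


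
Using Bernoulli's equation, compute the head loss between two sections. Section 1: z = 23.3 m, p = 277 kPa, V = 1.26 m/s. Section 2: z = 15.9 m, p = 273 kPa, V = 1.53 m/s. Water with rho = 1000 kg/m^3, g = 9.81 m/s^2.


Total head at each section: H = z + p/(rho*g) + V^2/(2g).
H1 = 23.3 + 277*1000/(1000*9.81) + 1.26^2/(2*9.81)
   = 23.3 + 28.236 + 0.0809
   = 51.617 m.
H2 = 15.9 + 273*1000/(1000*9.81) + 1.53^2/(2*9.81)
   = 15.9 + 27.829 + 0.1193
   = 43.848 m.
h_L = H1 - H2 = 51.617 - 43.848 = 7.769 m.

7.769


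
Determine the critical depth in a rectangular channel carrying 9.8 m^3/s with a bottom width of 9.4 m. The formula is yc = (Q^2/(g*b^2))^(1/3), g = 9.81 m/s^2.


Using yc = (Q^2 / (g * b^2))^(1/3):
Q^2 = 9.8^2 = 96.04.
g * b^2 = 9.81 * 9.4^2 = 9.81 * 88.36 = 866.81.
Q^2 / (g*b^2) = 96.04 / 866.81 = 0.1108.
yc = 0.1108^(1/3) = 0.4803 m.

0.4803


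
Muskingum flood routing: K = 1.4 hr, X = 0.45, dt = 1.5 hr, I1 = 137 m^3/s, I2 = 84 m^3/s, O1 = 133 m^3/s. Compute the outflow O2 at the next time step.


Muskingum coefficients:
denom = 2*K*(1-X) + dt = 2*1.4*(1-0.45) + 1.5 = 3.04.
C0 = (dt - 2*K*X)/denom = (1.5 - 2*1.4*0.45)/3.04 = 0.0789.
C1 = (dt + 2*K*X)/denom = (1.5 + 2*1.4*0.45)/3.04 = 0.9079.
C2 = (2*K*(1-X) - dt)/denom = 0.0132.
O2 = C0*I2 + C1*I1 + C2*O1
   = 0.0789*84 + 0.9079*137 + 0.0132*133
   = 132.76 m^3/s.

132.76


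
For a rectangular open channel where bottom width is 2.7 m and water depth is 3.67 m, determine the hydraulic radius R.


For a rectangular section:
Flow area A = b * y = 2.7 * 3.67 = 9.91 m^2.
Wetted perimeter P = b + 2y = 2.7 + 2*3.67 = 10.04 m.
Hydraulic radius R = A/P = 9.91 / 10.04 = 0.987 m.

0.987


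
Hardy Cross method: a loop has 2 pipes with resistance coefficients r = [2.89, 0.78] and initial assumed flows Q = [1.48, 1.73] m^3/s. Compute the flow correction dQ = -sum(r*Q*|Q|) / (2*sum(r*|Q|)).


Numerator terms (r*Q*|Q|): 2.89*1.48*|1.48| = 6.3303; 0.78*1.73*|1.73| = 2.3345.
Sum of numerator = 8.6647.
Denominator terms (r*|Q|): 2.89*|1.48| = 4.2772; 0.78*|1.73| = 1.3494.
2 * sum of denominator = 2 * 5.6266 = 11.2532.
dQ = -8.6647 / 11.2532 = -0.77 m^3/s.

-0.77


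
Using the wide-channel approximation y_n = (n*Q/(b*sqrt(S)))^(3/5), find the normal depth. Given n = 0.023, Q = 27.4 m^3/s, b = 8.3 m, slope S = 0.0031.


We use the wide-channel approximation y_n = (n*Q/(b*sqrt(S)))^(3/5).
sqrt(S) = sqrt(0.0031) = 0.055678.
Numerator: n*Q = 0.023 * 27.4 = 0.6302.
Denominator: b*sqrt(S) = 8.3 * 0.055678 = 0.462127.
arg = 1.3637.
y_n = 1.3637^(3/5) = 1.2046 m.

1.2046


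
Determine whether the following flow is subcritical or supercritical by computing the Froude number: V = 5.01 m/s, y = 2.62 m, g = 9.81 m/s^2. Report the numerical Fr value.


The Froude number is defined as Fr = V / sqrt(g*y).
g*y = 9.81 * 2.62 = 25.7022.
sqrt(g*y) = sqrt(25.7022) = 5.0697.
Fr = 5.01 / 5.0697 = 0.9882.
Since Fr < 1, the flow is subcritical.

0.9882


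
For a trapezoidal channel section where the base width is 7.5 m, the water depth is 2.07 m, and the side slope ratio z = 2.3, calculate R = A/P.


For a trapezoidal section with side slope z:
A = (b + z*y)*y = (7.5 + 2.3*2.07)*2.07 = 25.38 m^2.
P = b + 2*y*sqrt(1 + z^2) = 7.5 + 2*2.07*sqrt(1 + 2.3^2) = 17.883 m.
R = A/P = 25.38 / 17.883 = 1.4192 m.

1.4192


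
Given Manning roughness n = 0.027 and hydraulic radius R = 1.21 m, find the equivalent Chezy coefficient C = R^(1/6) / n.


The Chezy coefficient relates to Manning's n through C = R^(1/6) / n.
R^(1/6) = 1.21^(1/6) = 1.03228.
C = 1.03228 / 0.027 = 38.23 m^(1/2)/s.

38.23


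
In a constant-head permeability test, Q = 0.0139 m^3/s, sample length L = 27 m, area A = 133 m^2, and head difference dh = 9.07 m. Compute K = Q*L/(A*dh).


From K = Q*L / (A*dh):
Numerator: Q*L = 0.0139 * 27 = 0.3753.
Denominator: A*dh = 133 * 9.07 = 1206.31.
K = 0.3753 / 1206.31 = 0.000311 m/s.

0.000311


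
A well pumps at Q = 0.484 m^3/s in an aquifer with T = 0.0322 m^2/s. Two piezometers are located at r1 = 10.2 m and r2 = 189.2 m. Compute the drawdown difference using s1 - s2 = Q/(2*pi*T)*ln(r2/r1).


Thiem equation: s1 - s2 = Q/(2*pi*T) * ln(r2/r1).
ln(r2/r1) = ln(189.2/10.2) = 2.9204.
Q/(2*pi*T) = 0.484 / (2*pi*0.0322) = 0.484 / 0.2023 = 2.3923.
s1 - s2 = 2.3923 * 2.9204 = 6.9864 m.

6.9864


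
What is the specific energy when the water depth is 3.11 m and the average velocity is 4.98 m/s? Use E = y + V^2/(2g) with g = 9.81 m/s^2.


Specific energy E = y + V^2/(2g).
Velocity head = V^2/(2g) = 4.98^2 / (2*9.81) = 24.8004 / 19.62 = 1.264 m.
E = 3.11 + 1.264 = 4.374 m.

4.374


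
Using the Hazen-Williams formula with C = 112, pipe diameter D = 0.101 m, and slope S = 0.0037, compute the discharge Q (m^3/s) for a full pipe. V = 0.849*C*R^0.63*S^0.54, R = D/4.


For a full circular pipe, R = D/4 = 0.101/4 = 0.0253 m.
V = 0.849 * 112 * 0.0253^0.63 * 0.0037^0.54
  = 0.849 * 112 * 0.098497 * 0.048622
  = 0.4554 m/s.
Pipe area A = pi*D^2/4 = pi*0.101^2/4 = 0.008 m^2.
Q = A * V = 0.008 * 0.4554 = 0.0036 m^3/s.

0.0036


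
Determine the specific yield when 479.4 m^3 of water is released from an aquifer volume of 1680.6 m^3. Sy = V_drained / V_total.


Specific yield Sy = Volume drained / Total volume.
Sy = 479.4 / 1680.6
   = 0.2853.

0.2853


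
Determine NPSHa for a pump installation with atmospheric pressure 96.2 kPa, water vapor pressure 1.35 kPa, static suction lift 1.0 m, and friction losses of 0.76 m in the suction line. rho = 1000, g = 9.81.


NPSHa = p_atm/(rho*g) - z_s - hf_s - p_vap/(rho*g).
p_atm/(rho*g) = 96.2*1000 / (1000*9.81) = 9.806 m.
p_vap/(rho*g) = 1.35*1000 / (1000*9.81) = 0.138 m.
NPSHa = 9.806 - 1.0 - 0.76 - 0.138
      = 7.91 m.

7.91


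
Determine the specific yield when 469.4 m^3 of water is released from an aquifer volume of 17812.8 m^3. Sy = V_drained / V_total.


Specific yield Sy = Volume drained / Total volume.
Sy = 469.4 / 17812.8
   = 0.0264.

0.0264


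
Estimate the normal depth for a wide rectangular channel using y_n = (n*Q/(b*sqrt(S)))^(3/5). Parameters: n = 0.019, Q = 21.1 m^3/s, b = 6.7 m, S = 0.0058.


We use the wide-channel approximation y_n = (n*Q/(b*sqrt(S)))^(3/5).
sqrt(S) = sqrt(0.0058) = 0.076158.
Numerator: n*Q = 0.019 * 21.1 = 0.4009.
Denominator: b*sqrt(S) = 6.7 * 0.076158 = 0.510259.
arg = 0.7857.
y_n = 0.7857^(3/5) = 0.8653 m.

0.8653


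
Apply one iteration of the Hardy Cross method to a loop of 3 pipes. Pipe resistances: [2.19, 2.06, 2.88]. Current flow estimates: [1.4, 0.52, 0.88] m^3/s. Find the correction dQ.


Numerator terms (r*Q*|Q|): 2.19*1.4*|1.4| = 4.2924; 2.06*0.52*|0.52| = 0.557; 2.88*0.88*|0.88| = 2.2303.
Sum of numerator = 7.0797.
Denominator terms (r*|Q|): 2.19*|1.4| = 3.066; 2.06*|0.52| = 1.0712; 2.88*|0.88| = 2.5344.
2 * sum of denominator = 2 * 6.6716 = 13.3432.
dQ = -7.0797 / 13.3432 = -0.5306 m^3/s.

-0.5306


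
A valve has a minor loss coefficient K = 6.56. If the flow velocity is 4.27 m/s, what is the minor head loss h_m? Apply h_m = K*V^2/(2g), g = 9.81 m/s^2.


Minor loss formula: h_m = K * V^2/(2g).
V^2 = 4.27^2 = 18.2329.
V^2/(2g) = 18.2329 / 19.62 = 0.9293 m.
h_m = 6.56 * 0.9293 = 6.0962 m.

6.0962


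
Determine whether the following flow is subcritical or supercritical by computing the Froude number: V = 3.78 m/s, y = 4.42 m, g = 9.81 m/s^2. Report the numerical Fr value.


The Froude number is defined as Fr = V / sqrt(g*y).
g*y = 9.81 * 4.42 = 43.3602.
sqrt(g*y) = sqrt(43.3602) = 6.5848.
Fr = 3.78 / 6.5848 = 0.574.
Since Fr < 1, the flow is subcritical.

0.574


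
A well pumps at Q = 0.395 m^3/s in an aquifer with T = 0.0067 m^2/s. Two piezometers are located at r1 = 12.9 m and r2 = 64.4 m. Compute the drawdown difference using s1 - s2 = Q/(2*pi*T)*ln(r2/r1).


Thiem equation: s1 - s2 = Q/(2*pi*T) * ln(r2/r1).
ln(r2/r1) = ln(64.4/12.9) = 1.6079.
Q/(2*pi*T) = 0.395 / (2*pi*0.0067) = 0.395 / 0.0421 = 9.383.
s1 - s2 = 9.383 * 1.6079 = 15.0868 m.

15.0868


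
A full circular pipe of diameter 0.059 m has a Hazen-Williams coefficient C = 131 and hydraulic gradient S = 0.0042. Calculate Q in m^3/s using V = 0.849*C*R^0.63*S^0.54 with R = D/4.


For a full circular pipe, R = D/4 = 0.059/4 = 0.0147 m.
V = 0.849 * 131 * 0.0147^0.63 * 0.0042^0.54
  = 0.849 * 131 * 0.0702 * 0.052066
  = 0.4065 m/s.
Pipe area A = pi*D^2/4 = pi*0.059^2/4 = 0.0027 m^2.
Q = A * V = 0.0027 * 0.4065 = 0.0011 m^3/s.

0.0011


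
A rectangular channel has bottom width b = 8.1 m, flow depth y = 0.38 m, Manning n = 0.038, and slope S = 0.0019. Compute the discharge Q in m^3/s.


For a rectangular channel, the cross-sectional area A = b * y = 8.1 * 0.38 = 3.08 m^2.
The wetted perimeter P = b + 2y = 8.1 + 2*0.38 = 8.86 m.
Hydraulic radius R = A/P = 3.08/8.86 = 0.3474 m.
Velocity V = (1/n)*R^(2/3)*S^(1/2) = (1/0.038)*0.3474^(2/3)*0.0019^(1/2) = 0.5669 m/s.
Discharge Q = A * V = 3.08 * 0.5669 = 1.745 m^3/s.

1.745


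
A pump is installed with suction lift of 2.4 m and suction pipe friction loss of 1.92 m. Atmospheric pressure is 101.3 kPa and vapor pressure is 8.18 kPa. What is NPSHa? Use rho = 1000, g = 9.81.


NPSHa = p_atm/(rho*g) - z_s - hf_s - p_vap/(rho*g).
p_atm/(rho*g) = 101.3*1000 / (1000*9.81) = 10.326 m.
p_vap/(rho*g) = 8.18*1000 / (1000*9.81) = 0.834 m.
NPSHa = 10.326 - 2.4 - 1.92 - 0.834
      = 5.17 m.

5.17


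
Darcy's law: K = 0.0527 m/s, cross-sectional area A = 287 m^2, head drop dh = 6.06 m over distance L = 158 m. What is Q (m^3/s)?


Darcy's law: Q = K * A * i, where i = dh/L.
Hydraulic gradient i = 6.06 / 158 = 0.038354.
Q = 0.0527 * 287 * 0.038354
  = 0.5801 m^3/s.

0.5801


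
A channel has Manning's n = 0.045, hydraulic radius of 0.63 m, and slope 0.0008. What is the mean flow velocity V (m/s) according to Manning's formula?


Manning's equation gives V = (1/n) * R^(2/3) * S^(1/2).
First, compute R^(2/3) = 0.63^(2/3) = 0.7349.
Next, S^(1/2) = 0.0008^(1/2) = 0.028284.
Then 1/n = 1/0.045 = 22.22.
V = 22.22 * 0.7349 * 0.028284 = 0.4619 m/s.

0.4619


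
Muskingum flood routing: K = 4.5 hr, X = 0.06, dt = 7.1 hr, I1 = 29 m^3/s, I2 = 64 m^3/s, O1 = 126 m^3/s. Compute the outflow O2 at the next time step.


Muskingum coefficients:
denom = 2*K*(1-X) + dt = 2*4.5*(1-0.06) + 7.1 = 15.56.
C0 = (dt - 2*K*X)/denom = (7.1 - 2*4.5*0.06)/15.56 = 0.4216.
C1 = (dt + 2*K*X)/denom = (7.1 + 2*4.5*0.06)/15.56 = 0.491.
C2 = (2*K*(1-X) - dt)/denom = 0.0874.
O2 = C0*I2 + C1*I1 + C2*O1
   = 0.4216*64 + 0.491*29 + 0.0874*126
   = 52.23 m^3/s.

52.23


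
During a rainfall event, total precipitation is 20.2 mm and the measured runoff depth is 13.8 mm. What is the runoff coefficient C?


The runoff coefficient C = runoff depth / rainfall depth.
C = 13.8 / 20.2
  = 0.6832.

0.6832


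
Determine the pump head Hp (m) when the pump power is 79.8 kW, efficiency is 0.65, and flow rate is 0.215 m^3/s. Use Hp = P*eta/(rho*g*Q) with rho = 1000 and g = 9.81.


Pump head formula: Hp = P * eta / (rho * g * Q).
Numerator: P * eta = 79.8 * 1000 * 0.65 = 51870.0 W.
Denominator: rho * g * Q = 1000 * 9.81 * 0.215 = 2109.15.
Hp = 51870.0 / 2109.15 = 24.59 m.

24.59


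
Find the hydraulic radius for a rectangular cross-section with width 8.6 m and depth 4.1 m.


For a rectangular section:
Flow area A = b * y = 8.6 * 4.1 = 35.26 m^2.
Wetted perimeter P = b + 2y = 8.6 + 2*4.1 = 16.8 m.
Hydraulic radius R = A/P = 35.26 / 16.8 = 2.0988 m.

2.0988


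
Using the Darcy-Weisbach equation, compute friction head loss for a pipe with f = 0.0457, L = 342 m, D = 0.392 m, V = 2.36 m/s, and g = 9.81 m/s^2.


Darcy-Weisbach equation: h_f = f * (L/D) * V^2/(2g).
f * L/D = 0.0457 * 342/0.392 = 39.8709.
V^2/(2g) = 2.36^2 / (2*9.81) = 5.5696 / 19.62 = 0.2839 m.
h_f = 39.8709 * 0.2839 = 11.318 m.

11.318


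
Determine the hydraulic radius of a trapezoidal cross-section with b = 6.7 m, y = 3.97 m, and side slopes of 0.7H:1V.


For a trapezoidal section with side slope z:
A = (b + z*y)*y = (6.7 + 0.7*3.97)*3.97 = 37.632 m^2.
P = b + 2*y*sqrt(1 + z^2) = 6.7 + 2*3.97*sqrt(1 + 0.7^2) = 16.392 m.
R = A/P = 37.632 / 16.392 = 2.2957 m.

2.2957


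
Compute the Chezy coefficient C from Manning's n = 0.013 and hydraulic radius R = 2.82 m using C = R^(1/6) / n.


The Chezy coefficient relates to Manning's n through C = R^(1/6) / n.
R^(1/6) = 2.82^(1/6) = 1.188616.
C = 1.188616 / 0.013 = 91.43 m^(1/2)/s.

91.43


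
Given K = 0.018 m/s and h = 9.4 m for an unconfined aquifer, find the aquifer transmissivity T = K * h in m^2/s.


Transmissivity is defined as T = K * h.
T = 0.018 * 9.4
  = 0.1692 m^2/s.

0.1692


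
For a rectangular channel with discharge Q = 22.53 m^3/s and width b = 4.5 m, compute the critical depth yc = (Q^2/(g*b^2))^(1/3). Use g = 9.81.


Using yc = (Q^2 / (g * b^2))^(1/3):
Q^2 = 22.53^2 = 507.6.
g * b^2 = 9.81 * 4.5^2 = 9.81 * 20.25 = 198.65.
Q^2 / (g*b^2) = 507.6 / 198.65 = 2.5552.
yc = 2.5552^(1/3) = 1.3671 m.

1.3671


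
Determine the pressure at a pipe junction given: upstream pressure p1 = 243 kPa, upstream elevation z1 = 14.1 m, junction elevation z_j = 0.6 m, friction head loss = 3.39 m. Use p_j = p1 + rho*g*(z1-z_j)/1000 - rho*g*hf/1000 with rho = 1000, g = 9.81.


Junction pressure: p_j = p1 + rho*g*(z1 - z_j)/1000 - rho*g*hf/1000.
Elevation term = 1000*9.81*(14.1 - 0.6)/1000 = 132.435 kPa.
Friction term = 1000*9.81*3.39/1000 = 33.256 kPa.
p_j = 243 + 132.435 - 33.256 = 342.18 kPa.

342.18


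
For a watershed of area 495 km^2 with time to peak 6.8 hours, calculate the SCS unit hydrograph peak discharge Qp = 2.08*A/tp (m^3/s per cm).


SCS formula: Qp = 2.08 * A / tp.
Qp = 2.08 * 495 / 6.8
   = 1029.6 / 6.8
   = 151.41 m^3/s per cm.

151.41


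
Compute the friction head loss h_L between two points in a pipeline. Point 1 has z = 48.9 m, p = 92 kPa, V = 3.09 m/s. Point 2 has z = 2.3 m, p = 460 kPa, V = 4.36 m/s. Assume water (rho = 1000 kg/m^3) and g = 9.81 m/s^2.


Total head at each section: H = z + p/(rho*g) + V^2/(2g).
H1 = 48.9 + 92*1000/(1000*9.81) + 3.09^2/(2*9.81)
   = 48.9 + 9.378 + 0.4867
   = 58.765 m.
H2 = 2.3 + 460*1000/(1000*9.81) + 4.36^2/(2*9.81)
   = 2.3 + 46.891 + 0.9689
   = 50.16 m.
h_L = H1 - H2 = 58.765 - 50.16 = 8.605 m.

8.605


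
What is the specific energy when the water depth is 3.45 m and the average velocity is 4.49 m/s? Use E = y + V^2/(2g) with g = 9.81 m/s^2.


Specific energy E = y + V^2/(2g).
Velocity head = V^2/(2g) = 4.49^2 / (2*9.81) = 20.1601 / 19.62 = 1.0275 m.
E = 3.45 + 1.0275 = 4.4775 m.

4.4775


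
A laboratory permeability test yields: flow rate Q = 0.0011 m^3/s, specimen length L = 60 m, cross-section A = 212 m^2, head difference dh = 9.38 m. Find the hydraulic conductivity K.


From K = Q*L / (A*dh):
Numerator: Q*L = 0.0011 * 60 = 0.066.
Denominator: A*dh = 212 * 9.38 = 1988.56.
K = 0.066 / 1988.56 = 3.3e-05 m/s.

3.3e-05


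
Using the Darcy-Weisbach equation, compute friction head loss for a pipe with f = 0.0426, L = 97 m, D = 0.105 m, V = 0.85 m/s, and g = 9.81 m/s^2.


Darcy-Weisbach equation: h_f = f * (L/D) * V^2/(2g).
f * L/D = 0.0426 * 97/0.105 = 39.3543.
V^2/(2g) = 0.85^2 / (2*9.81) = 0.7225 / 19.62 = 0.0368 m.
h_f = 39.3543 * 0.0368 = 1.449 m.

1.449


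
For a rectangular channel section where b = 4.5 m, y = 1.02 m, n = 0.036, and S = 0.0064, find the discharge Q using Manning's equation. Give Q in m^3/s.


For a rectangular channel, the cross-sectional area A = b * y = 4.5 * 1.02 = 4.59 m^2.
The wetted perimeter P = b + 2y = 4.5 + 2*1.02 = 6.54 m.
Hydraulic radius R = A/P = 4.59/6.54 = 0.7018 m.
Velocity V = (1/n)*R^(2/3)*S^(1/2) = (1/0.036)*0.7018^(2/3)*0.0064^(1/2) = 1.755 m/s.
Discharge Q = A * V = 4.59 * 1.755 = 8.055 m^3/s.

8.055


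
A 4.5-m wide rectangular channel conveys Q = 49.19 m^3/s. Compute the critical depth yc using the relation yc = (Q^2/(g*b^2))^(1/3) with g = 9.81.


Using yc = (Q^2 / (g * b^2))^(1/3):
Q^2 = 49.19^2 = 2419.66.
g * b^2 = 9.81 * 4.5^2 = 9.81 * 20.25 = 198.65.
Q^2 / (g*b^2) = 2419.66 / 198.65 = 12.1805.
yc = 12.1805^(1/3) = 2.3008 m.

2.3008


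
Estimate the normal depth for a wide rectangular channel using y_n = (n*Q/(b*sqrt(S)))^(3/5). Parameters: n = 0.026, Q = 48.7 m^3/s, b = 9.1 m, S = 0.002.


We use the wide-channel approximation y_n = (n*Q/(b*sqrt(S)))^(3/5).
sqrt(S) = sqrt(0.002) = 0.044721.
Numerator: n*Q = 0.026 * 48.7 = 1.2662.
Denominator: b*sqrt(S) = 9.1 * 0.044721 = 0.406961.
arg = 3.1113.
y_n = 3.1113^(3/5) = 1.9759 m.

1.9759


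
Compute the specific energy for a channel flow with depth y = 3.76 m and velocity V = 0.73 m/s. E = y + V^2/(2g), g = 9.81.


Specific energy E = y + V^2/(2g).
Velocity head = V^2/(2g) = 0.73^2 / (2*9.81) = 0.5329 / 19.62 = 0.0272 m.
E = 3.76 + 0.0272 = 3.7872 m.

3.7872


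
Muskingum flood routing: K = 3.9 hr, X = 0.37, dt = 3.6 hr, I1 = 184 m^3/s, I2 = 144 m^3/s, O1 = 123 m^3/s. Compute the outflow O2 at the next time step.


Muskingum coefficients:
denom = 2*K*(1-X) + dt = 2*3.9*(1-0.37) + 3.6 = 8.514.
C0 = (dt - 2*K*X)/denom = (3.6 - 2*3.9*0.37)/8.514 = 0.0839.
C1 = (dt + 2*K*X)/denom = (3.6 + 2*3.9*0.37)/8.514 = 0.7618.
C2 = (2*K*(1-X) - dt)/denom = 0.1543.
O2 = C0*I2 + C1*I1 + C2*O1
   = 0.0839*144 + 0.7618*184 + 0.1543*123
   = 171.23 m^3/s.

171.23


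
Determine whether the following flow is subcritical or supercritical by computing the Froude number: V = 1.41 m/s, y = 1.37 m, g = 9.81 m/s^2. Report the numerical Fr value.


The Froude number is defined as Fr = V / sqrt(g*y).
g*y = 9.81 * 1.37 = 13.4397.
sqrt(g*y) = sqrt(13.4397) = 3.666.
Fr = 1.41 / 3.666 = 0.3846.
Since Fr < 1, the flow is subcritical.

0.3846


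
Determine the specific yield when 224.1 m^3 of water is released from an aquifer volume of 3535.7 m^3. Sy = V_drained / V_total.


Specific yield Sy = Volume drained / Total volume.
Sy = 224.1 / 3535.7
   = 0.0634.

0.0634


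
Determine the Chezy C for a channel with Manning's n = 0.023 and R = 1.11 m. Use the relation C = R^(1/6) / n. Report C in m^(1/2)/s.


The Chezy coefficient relates to Manning's n through C = R^(1/6) / n.
R^(1/6) = 1.11^(1/6) = 1.017545.
C = 1.017545 / 0.023 = 44.24 m^(1/2)/s.

44.24


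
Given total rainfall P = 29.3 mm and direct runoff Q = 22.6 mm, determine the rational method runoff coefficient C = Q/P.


The runoff coefficient C = runoff depth / rainfall depth.
C = 22.6 / 29.3
  = 0.7713.

0.7713


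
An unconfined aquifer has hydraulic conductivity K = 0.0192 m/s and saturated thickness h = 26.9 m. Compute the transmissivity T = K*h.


Transmissivity is defined as T = K * h.
T = 0.0192 * 26.9
  = 0.5165 m^2/s.

0.5165


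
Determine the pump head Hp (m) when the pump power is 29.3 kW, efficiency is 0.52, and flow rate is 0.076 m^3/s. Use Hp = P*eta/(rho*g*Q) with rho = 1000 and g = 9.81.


Pump head formula: Hp = P * eta / (rho * g * Q).
Numerator: P * eta = 29.3 * 1000 * 0.52 = 15236.0 W.
Denominator: rho * g * Q = 1000 * 9.81 * 0.076 = 745.56.
Hp = 15236.0 / 745.56 = 20.44 m.

20.44


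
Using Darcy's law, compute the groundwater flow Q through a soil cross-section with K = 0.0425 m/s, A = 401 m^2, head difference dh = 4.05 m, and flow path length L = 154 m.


Darcy's law: Q = K * A * i, where i = dh/L.
Hydraulic gradient i = 4.05 / 154 = 0.026299.
Q = 0.0425 * 401 * 0.026299
  = 0.4482 m^3/s.

0.4482


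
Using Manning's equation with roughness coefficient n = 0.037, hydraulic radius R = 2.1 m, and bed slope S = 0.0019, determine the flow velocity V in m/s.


Manning's equation gives V = (1/n) * R^(2/3) * S^(1/2).
First, compute R^(2/3) = 2.1^(2/3) = 1.6399.
Next, S^(1/2) = 0.0019^(1/2) = 0.043589.
Then 1/n = 1/0.037 = 27.03.
V = 27.03 * 1.6399 * 0.043589 = 1.9319 m/s.

1.9319


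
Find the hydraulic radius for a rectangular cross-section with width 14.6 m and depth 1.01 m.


For a rectangular section:
Flow area A = b * y = 14.6 * 1.01 = 14.75 m^2.
Wetted perimeter P = b + 2y = 14.6 + 2*1.01 = 16.62 m.
Hydraulic radius R = A/P = 14.75 / 16.62 = 0.8872 m.

0.8872


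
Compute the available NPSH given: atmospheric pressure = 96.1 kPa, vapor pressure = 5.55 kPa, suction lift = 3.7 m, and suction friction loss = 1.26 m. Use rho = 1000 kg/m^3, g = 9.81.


NPSHa = p_atm/(rho*g) - z_s - hf_s - p_vap/(rho*g).
p_atm/(rho*g) = 96.1*1000 / (1000*9.81) = 9.796 m.
p_vap/(rho*g) = 5.55*1000 / (1000*9.81) = 0.566 m.
NPSHa = 9.796 - 3.7 - 1.26 - 0.566
      = 4.27 m.

4.27


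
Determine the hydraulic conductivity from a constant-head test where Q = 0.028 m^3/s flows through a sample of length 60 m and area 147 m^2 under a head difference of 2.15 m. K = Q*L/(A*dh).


From K = Q*L / (A*dh):
Numerator: Q*L = 0.028 * 60 = 1.68.
Denominator: A*dh = 147 * 2.15 = 316.05.
K = 1.68 / 316.05 = 0.005316 m/s.

0.005316


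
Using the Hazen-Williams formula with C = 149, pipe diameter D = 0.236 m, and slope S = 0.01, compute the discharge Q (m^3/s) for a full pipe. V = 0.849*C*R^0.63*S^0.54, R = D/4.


For a full circular pipe, R = D/4 = 0.236/4 = 0.059 m.
V = 0.849 * 149 * 0.059^0.63 * 0.01^0.54
  = 0.849 * 149 * 0.168127 * 0.083176
  = 1.769 m/s.
Pipe area A = pi*D^2/4 = pi*0.236^2/4 = 0.0437 m^2.
Q = A * V = 0.0437 * 1.769 = 0.0774 m^3/s.

0.0774


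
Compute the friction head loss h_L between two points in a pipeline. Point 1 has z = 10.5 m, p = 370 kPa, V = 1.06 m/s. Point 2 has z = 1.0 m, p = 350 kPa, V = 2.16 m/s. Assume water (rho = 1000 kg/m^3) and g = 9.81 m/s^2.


Total head at each section: H = z + p/(rho*g) + V^2/(2g).
H1 = 10.5 + 370*1000/(1000*9.81) + 1.06^2/(2*9.81)
   = 10.5 + 37.717 + 0.0573
   = 48.274 m.
H2 = 1.0 + 350*1000/(1000*9.81) + 2.16^2/(2*9.81)
   = 1.0 + 35.678 + 0.2378
   = 36.916 m.
h_L = H1 - H2 = 48.274 - 36.916 = 11.358 m.

11.358


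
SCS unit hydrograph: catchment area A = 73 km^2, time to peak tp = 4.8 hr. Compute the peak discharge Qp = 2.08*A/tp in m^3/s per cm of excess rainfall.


SCS formula: Qp = 2.08 * A / tp.
Qp = 2.08 * 73 / 4.8
   = 151.84 / 4.8
   = 31.63 m^3/s per cm.

31.63


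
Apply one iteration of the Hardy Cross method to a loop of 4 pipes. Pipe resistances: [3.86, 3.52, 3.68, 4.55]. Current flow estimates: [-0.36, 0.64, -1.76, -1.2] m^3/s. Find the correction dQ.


Numerator terms (r*Q*|Q|): 3.86*-0.36*|-0.36| = -0.5003; 3.52*0.64*|0.64| = 1.4418; 3.68*-1.76*|-1.76| = -11.3992; 4.55*-1.2*|-1.2| = -6.552.
Sum of numerator = -17.0096.
Denominator terms (r*|Q|): 3.86*|-0.36| = 1.3896; 3.52*|0.64| = 2.2528; 3.68*|-1.76| = 6.4768; 4.55*|-1.2| = 5.46.
2 * sum of denominator = 2 * 15.5792 = 31.1584.
dQ = --17.0096 / 31.1584 = 0.5459 m^3/s.

0.5459


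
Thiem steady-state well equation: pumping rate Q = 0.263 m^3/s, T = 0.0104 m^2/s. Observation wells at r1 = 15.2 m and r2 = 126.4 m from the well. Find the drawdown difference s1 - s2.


Thiem equation: s1 - s2 = Q/(2*pi*T) * ln(r2/r1).
ln(r2/r1) = ln(126.4/15.2) = 2.1182.
Q/(2*pi*T) = 0.263 / (2*pi*0.0104) = 0.263 / 0.0653 = 4.0248.
s1 - s2 = 4.0248 * 2.1182 = 8.5251 m.

8.5251


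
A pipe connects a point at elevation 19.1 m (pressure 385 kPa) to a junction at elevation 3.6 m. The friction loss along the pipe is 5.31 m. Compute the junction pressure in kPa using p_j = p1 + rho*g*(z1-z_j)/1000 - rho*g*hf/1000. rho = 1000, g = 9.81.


Junction pressure: p_j = p1 + rho*g*(z1 - z_j)/1000 - rho*g*hf/1000.
Elevation term = 1000*9.81*(19.1 - 3.6)/1000 = 152.055 kPa.
Friction term = 1000*9.81*5.31/1000 = 52.091 kPa.
p_j = 385 + 152.055 - 52.091 = 484.96 kPa.

484.96


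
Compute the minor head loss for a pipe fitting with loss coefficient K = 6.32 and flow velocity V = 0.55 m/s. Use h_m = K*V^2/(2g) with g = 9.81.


Minor loss formula: h_m = K * V^2/(2g).
V^2 = 0.55^2 = 0.3025.
V^2/(2g) = 0.3025 / 19.62 = 0.0154 m.
h_m = 6.32 * 0.0154 = 0.0974 m.

0.0974


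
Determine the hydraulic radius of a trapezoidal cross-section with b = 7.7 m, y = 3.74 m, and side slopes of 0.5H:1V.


For a trapezoidal section with side slope z:
A = (b + z*y)*y = (7.7 + 0.5*3.74)*3.74 = 35.792 m^2.
P = b + 2*y*sqrt(1 + z^2) = 7.7 + 2*3.74*sqrt(1 + 0.5^2) = 16.063 m.
R = A/P = 35.792 / 16.063 = 2.2282 m.

2.2282


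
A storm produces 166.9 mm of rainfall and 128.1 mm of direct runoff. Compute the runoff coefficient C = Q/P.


The runoff coefficient C = runoff depth / rainfall depth.
C = 128.1 / 166.9
  = 0.7675.

0.7675


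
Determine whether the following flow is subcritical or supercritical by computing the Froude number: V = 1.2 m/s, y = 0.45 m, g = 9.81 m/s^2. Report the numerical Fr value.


The Froude number is defined as Fr = V / sqrt(g*y).
g*y = 9.81 * 0.45 = 4.4145.
sqrt(g*y) = sqrt(4.4145) = 2.1011.
Fr = 1.2 / 2.1011 = 0.5711.
Since Fr < 1, the flow is subcritical.

0.5711


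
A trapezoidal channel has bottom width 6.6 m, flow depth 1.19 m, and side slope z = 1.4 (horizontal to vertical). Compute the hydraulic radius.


For a trapezoidal section with side slope z:
A = (b + z*y)*y = (6.6 + 1.4*1.19)*1.19 = 9.837 m^2.
P = b + 2*y*sqrt(1 + z^2) = 6.6 + 2*1.19*sqrt(1 + 1.4^2) = 10.695 m.
R = A/P = 9.837 / 10.695 = 0.9198 m.

0.9198


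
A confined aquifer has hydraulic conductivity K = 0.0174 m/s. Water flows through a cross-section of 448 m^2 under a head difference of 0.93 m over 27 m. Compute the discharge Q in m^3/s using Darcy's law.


Darcy's law: Q = K * A * i, where i = dh/L.
Hydraulic gradient i = 0.93 / 27 = 0.034444.
Q = 0.0174 * 448 * 0.034444
  = 0.2685 m^3/s.

0.2685


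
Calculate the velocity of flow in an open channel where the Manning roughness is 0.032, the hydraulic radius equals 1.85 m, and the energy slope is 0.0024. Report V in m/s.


Manning's equation gives V = (1/n) * R^(2/3) * S^(1/2).
First, compute R^(2/3) = 1.85^(2/3) = 1.507.
Next, S^(1/2) = 0.0024^(1/2) = 0.04899.
Then 1/n = 1/0.032 = 31.25.
V = 31.25 * 1.507 * 0.04899 = 2.3071 m/s.

2.3071


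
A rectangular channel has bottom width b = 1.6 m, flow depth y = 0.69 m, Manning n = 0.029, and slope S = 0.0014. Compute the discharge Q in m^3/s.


For a rectangular channel, the cross-sectional area A = b * y = 1.6 * 0.69 = 1.1 m^2.
The wetted perimeter P = b + 2y = 1.6 + 2*0.69 = 2.98 m.
Hydraulic radius R = A/P = 1.1/2.98 = 0.3705 m.
Velocity V = (1/n)*R^(2/3)*S^(1/2) = (1/0.029)*0.3705^(2/3)*0.0014^(1/2) = 0.6655 m/s.
Discharge Q = A * V = 1.1 * 0.6655 = 0.735 m^3/s.

0.735


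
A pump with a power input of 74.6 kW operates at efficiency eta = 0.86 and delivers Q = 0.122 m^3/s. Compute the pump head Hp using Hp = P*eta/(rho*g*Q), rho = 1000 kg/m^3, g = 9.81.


Pump head formula: Hp = P * eta / (rho * g * Q).
Numerator: P * eta = 74.6 * 1000 * 0.86 = 64156.0 W.
Denominator: rho * g * Q = 1000 * 9.81 * 0.122 = 1196.82.
Hp = 64156.0 / 1196.82 = 53.61 m.

53.61


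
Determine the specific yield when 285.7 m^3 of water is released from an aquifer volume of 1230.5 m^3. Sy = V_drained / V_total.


Specific yield Sy = Volume drained / Total volume.
Sy = 285.7 / 1230.5
   = 0.2322.

0.2322


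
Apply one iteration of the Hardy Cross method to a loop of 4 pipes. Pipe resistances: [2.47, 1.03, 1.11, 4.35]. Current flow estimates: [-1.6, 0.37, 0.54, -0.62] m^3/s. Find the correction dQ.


Numerator terms (r*Q*|Q|): 2.47*-1.6*|-1.6| = -6.3232; 1.03*0.37*|0.37| = 0.141; 1.11*0.54*|0.54| = 0.3237; 4.35*-0.62*|-0.62| = -1.6721.
Sum of numerator = -7.5307.
Denominator terms (r*|Q|): 2.47*|-1.6| = 3.952; 1.03*|0.37| = 0.3811; 1.11*|0.54| = 0.5994; 4.35*|-0.62| = 2.697.
2 * sum of denominator = 2 * 7.6295 = 15.259.
dQ = --7.5307 / 15.259 = 0.4935 m^3/s.

0.4935


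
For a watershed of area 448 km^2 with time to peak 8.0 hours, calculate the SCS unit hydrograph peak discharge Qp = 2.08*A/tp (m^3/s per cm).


SCS formula: Qp = 2.08 * A / tp.
Qp = 2.08 * 448 / 8.0
   = 931.84 / 8.0
   = 116.48 m^3/s per cm.

116.48


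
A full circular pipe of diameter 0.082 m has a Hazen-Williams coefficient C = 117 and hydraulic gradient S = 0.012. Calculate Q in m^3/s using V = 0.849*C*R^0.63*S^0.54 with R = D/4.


For a full circular pipe, R = D/4 = 0.082/4 = 0.0205 m.
V = 0.849 * 117 * 0.0205^0.63 * 0.012^0.54
  = 0.849 * 117 * 0.086378 * 0.091782
  = 0.7875 m/s.
Pipe area A = pi*D^2/4 = pi*0.082^2/4 = 0.0053 m^2.
Q = A * V = 0.0053 * 0.7875 = 0.0042 m^3/s.

0.0042


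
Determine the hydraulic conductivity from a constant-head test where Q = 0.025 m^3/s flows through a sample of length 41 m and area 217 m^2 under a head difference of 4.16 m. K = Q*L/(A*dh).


From K = Q*L / (A*dh):
Numerator: Q*L = 0.025 * 41 = 1.025.
Denominator: A*dh = 217 * 4.16 = 902.72.
K = 1.025 / 902.72 = 0.001135 m/s.

0.001135


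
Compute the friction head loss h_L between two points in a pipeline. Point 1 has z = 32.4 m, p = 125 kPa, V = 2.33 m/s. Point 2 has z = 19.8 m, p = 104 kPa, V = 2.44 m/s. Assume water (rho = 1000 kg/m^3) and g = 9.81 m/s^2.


Total head at each section: H = z + p/(rho*g) + V^2/(2g).
H1 = 32.4 + 125*1000/(1000*9.81) + 2.33^2/(2*9.81)
   = 32.4 + 12.742 + 0.2767
   = 45.419 m.
H2 = 19.8 + 104*1000/(1000*9.81) + 2.44^2/(2*9.81)
   = 19.8 + 10.601 + 0.3034
   = 30.705 m.
h_L = H1 - H2 = 45.419 - 30.705 = 14.714 m.

14.714


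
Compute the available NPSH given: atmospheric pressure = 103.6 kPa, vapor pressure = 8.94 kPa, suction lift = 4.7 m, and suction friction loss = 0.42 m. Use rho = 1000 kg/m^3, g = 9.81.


NPSHa = p_atm/(rho*g) - z_s - hf_s - p_vap/(rho*g).
p_atm/(rho*g) = 103.6*1000 / (1000*9.81) = 10.561 m.
p_vap/(rho*g) = 8.94*1000 / (1000*9.81) = 0.911 m.
NPSHa = 10.561 - 4.7 - 0.42 - 0.911
      = 4.53 m.

4.53


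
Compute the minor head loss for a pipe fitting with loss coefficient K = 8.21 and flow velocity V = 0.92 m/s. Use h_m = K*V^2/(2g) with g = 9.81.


Minor loss formula: h_m = K * V^2/(2g).
V^2 = 0.92^2 = 0.8464.
V^2/(2g) = 0.8464 / 19.62 = 0.0431 m.
h_m = 8.21 * 0.0431 = 0.3542 m.

0.3542


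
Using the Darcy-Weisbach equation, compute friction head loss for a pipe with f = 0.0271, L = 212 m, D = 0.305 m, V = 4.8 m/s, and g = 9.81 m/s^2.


Darcy-Weisbach equation: h_f = f * (L/D) * V^2/(2g).
f * L/D = 0.0271 * 212/0.305 = 18.8367.
V^2/(2g) = 4.8^2 / (2*9.81) = 23.04 / 19.62 = 1.1743 m.
h_f = 18.8367 * 1.1743 = 22.12 m.

22.12


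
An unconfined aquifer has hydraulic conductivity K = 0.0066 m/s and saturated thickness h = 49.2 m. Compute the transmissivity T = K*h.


Transmissivity is defined as T = K * h.
T = 0.0066 * 49.2
  = 0.3247 m^2/s.

0.3247


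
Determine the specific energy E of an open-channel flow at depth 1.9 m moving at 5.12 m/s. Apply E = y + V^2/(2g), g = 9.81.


Specific energy E = y + V^2/(2g).
Velocity head = V^2/(2g) = 5.12^2 / (2*9.81) = 26.2144 / 19.62 = 1.3361 m.
E = 1.9 + 1.3361 = 3.2361 m.

3.2361


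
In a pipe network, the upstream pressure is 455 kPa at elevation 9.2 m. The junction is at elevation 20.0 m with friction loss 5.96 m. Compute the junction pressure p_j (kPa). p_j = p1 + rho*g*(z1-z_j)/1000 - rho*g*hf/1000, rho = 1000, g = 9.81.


Junction pressure: p_j = p1 + rho*g*(z1 - z_j)/1000 - rho*g*hf/1000.
Elevation term = 1000*9.81*(9.2 - 20.0)/1000 = -105.948 kPa.
Friction term = 1000*9.81*5.96/1000 = 58.468 kPa.
p_j = 455 + -105.948 - 58.468 = 290.58 kPa.

290.58
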